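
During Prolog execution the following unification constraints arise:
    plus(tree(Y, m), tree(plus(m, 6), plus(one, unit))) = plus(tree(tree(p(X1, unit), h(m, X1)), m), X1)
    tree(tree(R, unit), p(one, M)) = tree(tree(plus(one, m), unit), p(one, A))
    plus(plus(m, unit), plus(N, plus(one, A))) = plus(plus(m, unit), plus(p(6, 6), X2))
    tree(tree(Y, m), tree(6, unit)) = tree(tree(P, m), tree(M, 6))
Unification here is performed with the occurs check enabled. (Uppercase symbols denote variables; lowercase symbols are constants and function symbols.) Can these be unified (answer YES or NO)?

NO

Decompose plus/2: tree(Y, m) = tree(tree(p(X1, unit), h(m, X1)), m),  tree(plus(m, 6), plus(one, unit)) = X1.
Decompose tree/2: Y = tree(p(X1, unit), h(m, X1)),  m = m.
Bind Y := tree(p(X1, unit), h(m, X1)); substituting into the one remaining equation that mentions Y gives: tree(tree(tree(p(X1, unit), h(m, X1)), m), tree(6, unit)) = tree(tree(P, m), tree(M, 6)).
Delete trivial equation m = m.
Bind X1 := tree(plus(m, 6), plus(one, unit)); substituting into the one remaining equation that mentions X1 gives: tree(tree(tree(p(tree(plus(m, 6), plus(one, unit)), unit), h(m, tree(plus(m, 6), plus(one, unit)))), m), tree(6, unit)) = tree(tree(P, m), tree(M, 6)). Substituting into the earlier binding gives Y := tree(p(tree(plus(m, 6), plus(one, unit)), unit), h(m, tree(plus(m, 6), plus(one, unit)))).
Decompose tree/2: tree(R, unit) = tree(plus(one, m), unit),  p(one, M) = p(one, A).
Decompose tree/2: R = plus(one, m),  unit = unit.
Bind R := plus(one, m); no other remaining equation mentions R.
Delete trivial equation unit = unit.
Decompose p/2: one = one,  M = A.
Delete trivial equation one = one.
Bind M := A; substituting into the one remaining equation that mentions M gives: tree(tree(tree(p(tree(plus(m, 6), plus(one, unit)), unit), h(m, tree(plus(m, 6), plus(one, unit)))), m), tree(6, unit)) = tree(tree(P, m), tree(A, 6)).
Decompose plus/2: plus(m, unit) = plus(m, unit),  plus(N, plus(one, A)) = plus(p(6, 6), X2).
Delete trivial equation plus(m, unit) = plus(m, unit).
Decompose plus/2: N = p(6, 6),  plus(one, A) = X2.
Bind N := p(6, 6); no other remaining equation mentions N.
Bind X2 := plus(one, A); no other remaining equation mentions X2.
Decompose tree/2: tree(tree(p(tree(plus(m, 6), plus(one, unit)), unit), h(m, tree(plus(m, 6), plus(one, unit)))), m) = tree(P, m),  tree(6, unit) = tree(A, 6).
Decompose tree/2: tree(p(tree(plus(m, 6), plus(one, unit)), unit), h(m, tree(plus(m, 6), plus(one, unit)))) = P,  m = m.
Bind P := tree(p(tree(plus(m, 6), plus(one, unit)), unit), h(m, tree(plus(m, 6), plus(one, unit)))); no other remaining equation mentions P.
Delete trivial equation m = m.
Decompose tree/2: 6 = A,  unit = 6.
Bind A := 6; no other remaining equation mentions A. Substituting into the earlier bindings gives M := 6, X2 := plus(one, 6).
Clash: constants unit and 6 differ; no unifier exists.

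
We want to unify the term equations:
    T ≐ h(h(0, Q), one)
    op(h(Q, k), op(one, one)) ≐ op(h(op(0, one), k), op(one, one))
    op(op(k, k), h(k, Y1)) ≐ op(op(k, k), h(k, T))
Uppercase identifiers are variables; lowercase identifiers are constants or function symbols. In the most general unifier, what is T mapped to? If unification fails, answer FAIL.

h(h(0, op(0, one)), one)

Bind T := h(h(0, Q), one); substituting into the one remaining equation that mentions T gives: op(op(k, k), h(k, Y1)) ≐ op(op(k, k), h(k, h(h(0, Q), one))).
Decompose op/2: h(Q, k) ≐ h(op(0, one), k),  op(one, one) ≐ op(one, one).
Decompose h/2: Q ≐ op(0, one),  k ≐ k.
Bind Q := op(0, one); substituting into the one remaining equation that mentions Q gives: op(op(k, k), h(k, Y1)) ≐ op(op(k, k), h(k, h(h(0, op(0, one)), one))). Substituting into the earlier binding gives T := h(h(0, op(0, one)), one).
Delete trivial equation k ≐ k.
Delete trivial equation op(one, one) ≐ op(one, one).
Decompose op/2: op(k, k) ≐ op(k, k),  h(k, Y1) ≐ h(k, h(h(0, op(0, one)), one)).
Delete trivial equation op(k, k) ≐ op(k, k).
Decompose h/2: k ≐ k,  Y1 ≐ h(h(0, op(0, one)), one).
Delete trivial equation k ≐ k.
Bind Y1 := h(h(0, op(0, one)), one).
MGU = { T := h(h(0, op(0, one)), one), Q := op(0, one), Y1 := h(h(0, op(0, one)), one) }, so T := h(h(0, op(0, one)), one).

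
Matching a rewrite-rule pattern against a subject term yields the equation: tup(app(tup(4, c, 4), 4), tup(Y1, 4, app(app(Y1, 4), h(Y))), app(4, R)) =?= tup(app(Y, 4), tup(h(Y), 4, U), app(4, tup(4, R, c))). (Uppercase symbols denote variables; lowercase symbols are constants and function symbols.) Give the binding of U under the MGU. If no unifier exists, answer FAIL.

FAIL

Decompose tup/3: app(tup(4, c, 4), 4) =?= app(Y, 4),  tup(Y1, 4, app(app(Y1, 4), h(Y))) =?= tup(h(Y), 4, U),  app(4, R) =?= app(4, tup(4, R, c)).
Decompose app/2: tup(4, c, 4) =?= Y,  4 =?= 4.
Bind Y := tup(4, c, 4); substituting into the one remaining equation that mentions Y gives: tup(Y1, 4, app(app(Y1, 4), h(tup(4, c, 4)))) =?= tup(h(tup(4, c, 4)), 4, U).
Delete trivial equation 4 =?= 4.
Decompose tup/3: Y1 =?= h(tup(4, c, 4)),  4 =?= 4,  app(app(Y1, 4), h(tup(4, c, 4))) =?= U.
Bind Y1 := h(tup(4, c, 4)); substituting into the one remaining equation that mentions Y1 gives: app(app(h(tup(4, c, 4)), 4), h(tup(4, c, 4))) =?= U.
Delete trivial equation 4 =?= 4.
Bind U := app(app(h(tup(4, c, 4)), 4), h(tup(4, c, 4))); no other remaining equation mentions U.
Decompose app/2: 4 =?= 4,  R =?= tup(4, R, c).
Delete trivial equation 4 =?= 4.
Occurs check fails: R occurs in tup(4, R, c); the equation R =?= tup(4, R, c) has no finite solution.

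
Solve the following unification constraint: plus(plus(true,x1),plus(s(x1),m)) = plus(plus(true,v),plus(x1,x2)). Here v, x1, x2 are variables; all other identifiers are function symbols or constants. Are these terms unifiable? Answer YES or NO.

NO

Decompose plus/2: plus(true,x1) = plus(true,v),  plus(s(x1),m) = plus(x1,x2).
Decompose plus/2: true = true,  x1 = v.
Delete trivial equation true = true.
Bind x1 := v; substituting into the remaining equation gives: plus(s(v),m) = plus(v,x2).
Decompose plus/2: s(v) = v,  m = x2.
Occurs check fails: v occurs in s(v); the equation v = s(v) has no finite solution.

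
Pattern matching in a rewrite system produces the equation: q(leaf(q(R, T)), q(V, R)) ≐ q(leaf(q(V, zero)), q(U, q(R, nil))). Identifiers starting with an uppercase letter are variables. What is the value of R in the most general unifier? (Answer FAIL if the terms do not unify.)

Decompose q/2: leaf(q(R, T)) ≐ leaf(q(V, zero)),  q(V, R) ≐ q(U, q(R, nil)).
Decompose leaf/1: q(R, T) ≐ q(V, zero).
Decompose q/2: R ≐ V,  T ≐ zero.
Bind R := V; substituting into the one remaining equation that mentions R gives: q(V, V) ≐ q(U, q(V, nil)).
Bind T := zero; no other remaining equation mentions T.
Decompose q/2: V ≐ U,  V ≐ q(V, nil).
Bind V := U; substituting into the remaining equation gives: U ≐ q(U, nil). Substituting into the earlier binding gives R := U.
Occurs check fails: U occurs in q(U, nil); the equation U ≐ q(U, nil) has no finite solution.

FAIL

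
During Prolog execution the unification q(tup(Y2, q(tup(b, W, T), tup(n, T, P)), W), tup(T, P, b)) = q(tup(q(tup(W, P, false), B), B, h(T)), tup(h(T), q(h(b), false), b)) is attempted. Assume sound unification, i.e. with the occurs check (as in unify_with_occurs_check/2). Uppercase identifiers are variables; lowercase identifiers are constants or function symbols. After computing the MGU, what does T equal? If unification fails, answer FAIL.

Decompose q/2: tup(Y2, q(tup(b, W, T), tup(n, T, P)), W) = tup(q(tup(W, P, false), B), B, h(T)),  tup(T, P, b) = tup(h(T), q(h(b), false), b).
Decompose tup/3: Y2 = q(tup(W, P, false), B),  q(tup(b, W, T), tup(n, T, P)) = B,  W = h(T).
Bind Y2 := q(tup(W, P, false), B); no other remaining equation mentions Y2.
Bind B := q(tup(b, W, T), tup(n, T, P)); no other remaining equation mentions B. Substituting into the earlier binding gives Y2 := q(tup(W, P, false), q(tup(b, W, T), tup(n, T, P))).
Bind W := h(T); no other remaining equation mentions W. Substituting into the earlier bindings gives Y2 := q(tup(h(T), P, false), q(tup(b, h(T), T), tup(n, T, P))), B := q(tup(b, h(T), T), tup(n, T, P)).
Decompose tup/3: T = h(T),  P = q(h(b), false),  b = b.
Occurs check fails: T occurs in h(T); the equation T = h(T) has no finite solution.

FAIL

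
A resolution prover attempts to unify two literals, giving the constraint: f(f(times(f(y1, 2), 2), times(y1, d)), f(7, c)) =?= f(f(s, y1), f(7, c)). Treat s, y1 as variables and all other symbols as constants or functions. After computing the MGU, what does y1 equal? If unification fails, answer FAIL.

Decompose f/2: f(times(f(y1, 2), 2), times(y1, d)) =?= f(s, y1),  f(7, c) =?= f(7, c).
Decompose f/2: times(f(y1, 2), 2) =?= s,  times(y1, d) =?= y1.
Bind s := times(f(y1, 2), 2); no other remaining equation mentions s.
Occurs check fails: y1 occurs in times(y1, d); the equation y1 =?= times(y1, d) has no finite solution.

FAIL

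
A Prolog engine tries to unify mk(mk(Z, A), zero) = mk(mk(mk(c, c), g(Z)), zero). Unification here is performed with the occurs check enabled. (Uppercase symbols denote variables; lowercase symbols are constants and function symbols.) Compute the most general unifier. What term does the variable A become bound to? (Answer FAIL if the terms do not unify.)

Decompose mk/2: mk(Z, A) = mk(mk(c, c), g(Z)),  zero = zero.
Decompose mk/2: Z = mk(c, c),  A = g(Z).
Bind Z := mk(c, c); substituting into the one remaining equation that mentions Z gives: A = g(mk(c, c)).
Bind A := g(mk(c, c)); no other remaining equation mentions A.
Delete trivial equation zero = zero.
MGU = { Z -> mk(c, c), A -> g(mk(c, c)) }, so A -> g(mk(c, c)).

g(mk(c, c))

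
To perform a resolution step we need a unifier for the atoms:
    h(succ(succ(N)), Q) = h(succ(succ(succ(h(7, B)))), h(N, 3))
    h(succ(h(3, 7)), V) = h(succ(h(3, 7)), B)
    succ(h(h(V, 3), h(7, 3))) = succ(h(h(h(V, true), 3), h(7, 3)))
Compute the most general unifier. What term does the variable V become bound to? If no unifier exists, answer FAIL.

FAIL

Decompose h/2: succ(succ(N)) = succ(succ(succ(h(7, B)))),  Q = h(N, 3).
Decompose succ/1: succ(N) = succ(succ(h(7, B))).
Decompose succ/1: N = succ(h(7, B)).
Bind N := succ(h(7, B)); substituting into the one remaining equation that mentions N gives: Q = h(succ(h(7, B)), 3).
Bind Q := h(succ(h(7, B)), 3); no other remaining equation mentions Q.
Decompose h/2: succ(h(3, 7)) = succ(h(3, 7)),  V = B.
Delete trivial equation succ(h(3, 7)) = succ(h(3, 7)).
Bind V := B; substituting into the remaining equation gives: succ(h(h(B, 3), h(7, 3))) = succ(h(h(h(B, true), 3), h(7, 3))).
Decompose succ/1: h(h(B, 3), h(7, 3)) = h(h(h(B, true), 3), h(7, 3)).
Decompose h/2: h(B, 3) = h(h(B, true), 3),  h(7, 3) = h(7, 3).
Decompose h/2: B = h(B, true),  3 = 3.
Occurs check fails: B occurs in h(B, true); the equation B = h(B, true) has no finite solution.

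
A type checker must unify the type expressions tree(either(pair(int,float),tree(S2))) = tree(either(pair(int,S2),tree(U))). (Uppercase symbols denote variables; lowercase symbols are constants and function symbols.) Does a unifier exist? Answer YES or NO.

YES

Decompose tree/1: either(pair(int,float),tree(S2)) = either(pair(int,S2),tree(U)).
Decompose either/2: pair(int,float) = pair(int,S2),  tree(S2) = tree(U).
Decompose pair/2: int = int,  float = S2.
Delete trivial equation int = int.
Bind S2 := float; substituting into the remaining equation gives: tree(float) = tree(U).
Decompose tree/1: float = U.
Bind U := float.
No equations remain and no clash or occurs-check failure arose, so a unifier exists.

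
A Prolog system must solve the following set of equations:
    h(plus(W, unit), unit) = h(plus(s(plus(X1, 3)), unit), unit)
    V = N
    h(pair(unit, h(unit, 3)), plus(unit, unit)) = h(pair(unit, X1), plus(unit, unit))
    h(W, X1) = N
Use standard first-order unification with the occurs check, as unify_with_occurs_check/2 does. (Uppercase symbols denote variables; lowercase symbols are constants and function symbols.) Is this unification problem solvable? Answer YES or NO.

YES

Decompose h/2: plus(W, unit) = plus(s(plus(X1, 3)), unit),  unit = unit.
Decompose plus/2: W = s(plus(X1, 3)),  unit = unit.
Bind W := s(plus(X1, 3)); substituting into the one remaining equation that mentions W gives: h(s(plus(X1, 3)), X1) = N.
Delete trivial equation unit = unit.
Delete trivial equation unit = unit.
Bind V := N; no other remaining equation mentions V.
Decompose h/2: pair(unit, h(unit, 3)) = pair(unit, X1),  plus(unit, unit) = plus(unit, unit).
Decompose pair/2: unit = unit,  h(unit, 3) = X1.
Delete trivial equation unit = unit.
Bind X1 := h(unit, 3); substituting into the one remaining equation that mentions X1 gives: h(s(plus(h(unit, 3), 3)), h(unit, 3)) = N. Substituting into the earlier binding gives W := s(plus(h(unit, 3), 3)).
Delete trivial equation plus(unit, unit) = plus(unit, unit).
Bind N := h(s(plus(h(unit, 3), 3)), h(unit, 3)). Substituting into the earlier binding gives V := h(s(plus(h(unit, 3), 3)), h(unit, 3)).
No equations remain and no clash or occurs-check failure arose, so a unifier exists.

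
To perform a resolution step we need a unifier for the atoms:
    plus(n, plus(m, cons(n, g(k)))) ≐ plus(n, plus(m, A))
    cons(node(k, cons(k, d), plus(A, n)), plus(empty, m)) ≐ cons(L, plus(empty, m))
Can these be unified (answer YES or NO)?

Decompose plus/2: n ≐ n,  plus(m, cons(n, g(k))) ≐ plus(m, A).
Delete trivial equation n ≐ n.
Decompose plus/2: m ≐ m,  cons(n, g(k)) ≐ A.
Delete trivial equation m ≐ m.
Bind A := cons(n, g(k)); substituting into the remaining equation gives: cons(node(k, cons(k, d), plus(cons(n, g(k)), n)), plus(empty, m)) ≐ cons(L, plus(empty, m)).
Decompose cons/2: node(k, cons(k, d), plus(cons(n, g(k)), n)) ≐ L,  plus(empty, m) ≐ plus(empty, m).
Bind L := node(k, cons(k, d), plus(cons(n, g(k)), n)); no other remaining equation mentions L.
Delete trivial equation plus(empty, m) ≐ plus(empty, m).
No equations remain and no clash or occurs-check failure arose, so a unifier exists.

YES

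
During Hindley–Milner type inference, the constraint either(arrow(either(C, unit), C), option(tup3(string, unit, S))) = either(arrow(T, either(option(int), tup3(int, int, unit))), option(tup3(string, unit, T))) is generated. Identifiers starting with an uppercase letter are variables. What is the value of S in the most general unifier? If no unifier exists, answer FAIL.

Decompose either/2: arrow(either(C, unit), C) = arrow(T, either(option(int), tup3(int, int, unit))),  option(tup3(string, unit, S)) = option(tup3(string, unit, T)).
Decompose arrow/2: either(C, unit) = T,  C = either(option(int), tup3(int, int, unit)).
Bind T := either(C, unit); substituting into the one remaining equation that mentions T gives: option(tup3(string, unit, S)) = option(tup3(string, unit, either(C, unit))).
Bind C := either(option(int), tup3(int, int, unit)); substituting into the remaining equation gives: option(tup3(string, unit, S)) = option(tup3(string, unit, either(either(option(int), tup3(int, int, unit)), unit))). Substituting into the earlier binding gives T := either(either(option(int), tup3(int, int, unit)), unit).
Decompose option/1: tup3(string, unit, S) = tup3(string, unit, either(either(option(int), tup3(int, int, unit)), unit)).
Decompose tup3/3: string = string,  unit = unit,  S = either(either(option(int), tup3(int, int, unit)), unit).
Delete trivial equation string = string.
Delete trivial equation unit = unit.
Bind S := either(either(option(int), tup3(int, int, unit)), unit).
MGU = { T := either(either(option(int), tup3(int, int, unit)), unit), C := either(option(int), tup3(int, int, unit)), S := either(either(option(int), tup3(int, int, unit)), unit) }, so S := either(either(option(int), tup3(int, int, unit)), unit).

either(either(option(int), tup3(int, int, unit)), unit)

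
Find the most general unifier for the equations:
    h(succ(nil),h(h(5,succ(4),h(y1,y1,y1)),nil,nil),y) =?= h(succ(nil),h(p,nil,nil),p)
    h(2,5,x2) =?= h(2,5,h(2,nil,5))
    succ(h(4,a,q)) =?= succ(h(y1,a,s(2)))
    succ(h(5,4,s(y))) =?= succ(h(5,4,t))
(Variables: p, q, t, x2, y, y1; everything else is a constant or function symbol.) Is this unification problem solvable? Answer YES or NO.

Decompose h/3: succ(nil) =?= succ(nil),  h(h(5,succ(4),h(y1,y1,y1)),nil,nil) =?= h(p,nil,nil),  y =?= p.
Delete trivial equation succ(nil) =?= succ(nil).
Decompose h/3: h(5,succ(4),h(y1,y1,y1)) =?= p,  nil =?= nil,  nil =?= nil.
Bind p := h(5,succ(4),h(y1,y1,y1)); substituting into the one remaining equation that mentions p gives: y =?= h(5,succ(4),h(y1,y1,y1)).
Delete trivial equation nil =?= nil.
Delete trivial equation nil =?= nil.
Bind y := h(5,succ(4),h(y1,y1,y1)); substituting into the one remaining equation that mentions y gives: succ(h(5,4,s(h(5,succ(4),h(y1,y1,y1))))) =?= succ(h(5,4,t)).
Decompose h/3: 2 =?= 2,  5 =?= 5,  x2 =?= h(2,nil,5).
Delete trivial equation 2 =?= 2.
Delete trivial equation 5 =?= 5.
Bind x2 := h(2,nil,5); no other remaining equation mentions x2.
Decompose succ/1: h(4,a,q) =?= h(y1,a,s(2)).
Decompose h/3: 4 =?= y1,  a =?= a,  q =?= s(2).
Bind y1 := 4; substituting into the one remaining equation that mentions y1 gives: succ(h(5,4,s(h(5,succ(4),h(4,4,4))))) =?= succ(h(5,4,t)). Substituting into the earlier bindings gives p := h(5,succ(4),h(4,4,4)), y := h(5,succ(4),h(4,4,4)).
Delete trivial equation a =?= a.
Bind q := s(2); no other remaining equation mentions q.
Decompose succ/1: h(5,4,s(h(5,succ(4),h(4,4,4)))) =?= h(5,4,t).
Decompose h/3: 5 =?= 5,  4 =?= 4,  s(h(5,succ(4),h(4,4,4))) =?= t.
Delete trivial equation 5 =?= 5.
Delete trivial equation 4 =?= 4.
Bind t := s(h(5,succ(4),h(4,4,4))).
No equations remain and no clash or occurs-check failure arose, so a unifier exists.

YES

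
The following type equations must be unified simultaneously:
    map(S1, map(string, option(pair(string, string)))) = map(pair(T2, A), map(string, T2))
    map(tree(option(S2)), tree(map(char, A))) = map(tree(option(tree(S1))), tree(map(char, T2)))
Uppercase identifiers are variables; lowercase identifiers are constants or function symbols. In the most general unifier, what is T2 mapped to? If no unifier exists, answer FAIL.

Decompose map/2: S1 = pair(T2, A),  map(string, option(pair(string, string))) = map(string, T2).
Bind S1 := pair(T2, A); substituting into the one remaining equation that mentions S1 gives: map(tree(option(S2)), tree(map(char, A))) = map(tree(option(tree(pair(T2, A)))), tree(map(char, T2))).
Decompose map/2: string = string,  option(pair(string, string)) = T2.
Delete trivial equation string = string.
Bind T2 := option(pair(string, string)); substituting into the remaining equation gives: map(tree(option(S2)), tree(map(char, A))) = map(tree(option(tree(pair(option(pair(string, string)), A)))), tree(map(char, option(pair(string, string))))). Substituting into the earlier binding gives S1 := pair(option(pair(string, string)), A).
Decompose map/2: tree(option(S2)) = tree(option(tree(pair(option(pair(string, string)), A)))),  tree(map(char, A)) = tree(map(char, option(pair(string, string)))).
Decompose tree/1: option(S2) = option(tree(pair(option(pair(string, string)), A))).
Decompose option/1: S2 = tree(pair(option(pair(string, string)), A)).
Bind S2 := tree(pair(option(pair(string, string)), A)); no other remaining equation mentions S2.
Decompose tree/1: map(char, A) = map(char, option(pair(string, string))).
Decompose map/2: char = char,  A = option(pair(string, string)).
Delete trivial equation char = char.
Bind A := option(pair(string, string)). Substituting into the earlier bindings gives S1 := pair(option(pair(string, string)), option(pair(string, string))), S2 := tree(pair(option(pair(string, string)), option(pair(string, string)))).
MGU = { S1 ↦ pair(option(pair(string, string)), option(pair(string, string))), T2 ↦ option(pair(string, string)), S2 ↦ tree(pair(option(pair(string, string)), option(pair(string, string)))), A ↦ option(pair(string, string)) }, so T2 ↦ option(pair(string, string)).

option(pair(string, string))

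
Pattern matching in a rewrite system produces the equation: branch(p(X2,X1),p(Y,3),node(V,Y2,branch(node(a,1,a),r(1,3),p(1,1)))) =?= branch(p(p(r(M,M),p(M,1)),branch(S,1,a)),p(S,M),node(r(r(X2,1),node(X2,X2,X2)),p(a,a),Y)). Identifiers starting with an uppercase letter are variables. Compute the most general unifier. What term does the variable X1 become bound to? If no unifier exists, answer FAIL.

Decompose branch/3: p(X2,X1) =?= p(p(r(M,M),p(M,1)),branch(S,1,a)),  p(Y,3) =?= p(S,M),  node(V,Y2,branch(node(a,1,a),r(1,3),p(1,1))) =?= node(r(r(X2,1),node(X2,X2,X2)),p(a,a),Y).
Decompose p/2: X2 =?= p(r(M,M),p(M,1)),  X1 =?= branch(S,1,a).
Bind X2 := p(r(M,M),p(M,1)); substituting into the one remaining equation that mentions X2 gives: node(V,Y2,branch(node(a,1,a),r(1,3),p(1,1))) =?= node(r(r(p(r(M,M),p(M,1)),1),node(p(r(M,M),p(M,1)),p(r(M,M),p(M,1)),p(r(M,M),p(M,1)))),p(a,a),Y).
Bind X1 := branch(S,1,a); no other remaining equation mentions X1.
Decompose p/2: Y =?= S,  3 =?= M.
Bind Y := S; substituting into the one remaining equation that mentions Y gives: node(V,Y2,branch(node(a,1,a),r(1,3),p(1,1))) =?= node(r(r(p(r(M,M),p(M,1)),1),node(p(r(M,M),p(M,1)),p(r(M,M),p(M,1)),p(r(M,M),p(M,1)))),p(a,a),S).
Bind M := 3; substituting into the remaining equation gives: node(V,Y2,branch(node(a,1,a),r(1,3),p(1,1))) =?= node(r(r(p(r(3,3),p(3,1)),1),node(p(r(3,3),p(3,1)),p(r(3,3),p(3,1)),p(r(3,3),p(3,1)))),p(a,a),S). Substituting into the earlier binding gives X2 := p(r(3,3),p(3,1)).
Decompose node/3: V =?= r(r(p(r(3,3),p(3,1)),1),node(p(r(3,3),p(3,1)),p(r(3,3),p(3,1)),p(r(3,3),p(3,1)))),  Y2 =?= p(a,a),  branch(node(a,1,a),r(1,3),p(1,1)) =?= S.
Bind V := r(r(p(r(3,3),p(3,1)),1),node(p(r(3,3),p(3,1)),p(r(3,3),p(3,1)),p(r(3,3),p(3,1)))); no other remaining equation mentions V.
Bind Y2 := p(a,a); no other remaining equation mentions Y2.
Bind S := branch(node(a,1,a),r(1,3),p(1,1)). Substituting into the earlier bindings gives X1 := branch(branch(node(a,1,a),r(1,3),p(1,1)),1,a), Y := branch(node(a,1,a),r(1,3),p(1,1)).
MGU = { X2 ↦ p(r(3,3),p(3,1)), X1 ↦ branch(branch(node(a,1,a),r(1,3),p(1,1)),1,a), Y ↦ branch(node(a,1,a),r(1,3),p(1,1)), M ↦ 3, V ↦ r(r(p(r(3,3),p(3,1)),1),node(p(r(3,3),p(3,1)),p(r(3,3),p(3,1)),p(r(3,3),p(3,1)))), Y2 ↦ p(a,a), S ↦ branch(node(a,1,a),r(1,3),p(1,1)) }, so X1 ↦ branch(branch(node(a,1,a),r(1,3),p(1,1)),1,a).

branch(branch(node(a,1,a),r(1,3),p(1,1)),1,a)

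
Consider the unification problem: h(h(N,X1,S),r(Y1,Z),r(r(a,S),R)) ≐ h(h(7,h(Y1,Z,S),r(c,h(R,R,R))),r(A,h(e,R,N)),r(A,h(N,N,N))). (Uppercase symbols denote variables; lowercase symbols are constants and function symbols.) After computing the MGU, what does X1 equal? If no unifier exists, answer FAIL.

h(r(a,r(c,h(h(7,7,7),h(7,7,7),h(7,7,7)))),h(e,h(7,7,7),7),r(c,h(h(7,7,7),h(7,7,7),h(7,7,7))))

Decompose h/3: h(N,X1,S) ≐ h(7,h(Y1,Z,S),r(c,h(R,R,R))),  r(Y1,Z) ≐ r(A,h(e,R,N)),  r(r(a,S),R) ≐ r(A,h(N,N,N)).
Decompose h/3: N ≐ 7,  X1 ≐ h(Y1,Z,S),  S ≐ r(c,h(R,R,R)).
Bind N := 7; substituting into the 2 remaining equations that mention N gives: r(Y1,Z) ≐ r(A,h(e,R,7)),  r(r(a,S),R) ≐ r(A,h(7,7,7)).
Bind X1 := h(Y1,Z,S); no other remaining equation mentions X1.
Bind S := r(c,h(R,R,R)); substituting into the one remaining equation that mentions S gives: r(r(a,r(c,h(R,R,R))),R) ≐ r(A,h(7,7,7)). Substituting into the earlier binding gives X1 := h(Y1,Z,r(c,h(R,R,R))).
Decompose r/2: Y1 ≐ A,  Z ≐ h(e,R,7).
Bind Y1 := A; no other remaining equation mentions Y1. Substituting into the earlier binding gives X1 := h(A,Z,r(c,h(R,R,R))).
Bind Z := h(e,R,7); no other remaining equation mentions Z. Substituting into the earlier binding gives X1 := h(A,h(e,R,7),r(c,h(R,R,R))).
Decompose r/2: r(a,r(c,h(R,R,R))) ≐ A,  R ≐ h(7,7,7).
Bind A := r(a,r(c,h(R,R,R))); no other remaining equation mentions A. Substituting into the earlier bindings gives X1 := h(r(a,r(c,h(R,R,R))),h(e,R,7),r(c,h(R,R,R))), Y1 := r(a,r(c,h(R,R,R))).
Bind R := h(7,7,7). Substituting into the earlier bindings gives X1 := h(r(a,r(c,h(h(7,7,7),h(7,7,7),h(7,7,7)))),h(e,h(7,7,7),7),r(c,h(h(7,7,7),h(7,7,7),h(7,7,7)))), S := r(c,h(h(7,7,7),h(7,7,7),h(7,7,7))), Y1 := r(a,r(c,h(h(7,7,7),h(7,7,7),h(7,7,7)))), Z := h(e,h(7,7,7),7), A := r(a,r(c,h(h(7,7,7),h(7,7,7),h(7,7,7)))).
MGU = { N := 7, X1 := h(r(a,r(c,h(h(7,7,7),h(7,7,7),h(7,7,7)))),h(e,h(7,7,7),7),r(c,h(h(7,7,7),h(7,7,7),h(7,7,7)))), S := r(c,h(h(7,7,7),h(7,7,7),h(7,7,7))), Y1 := r(a,r(c,h(h(7,7,7),h(7,7,7),h(7,7,7)))), Z := h(e,h(7,7,7),7), A := r(a,r(c,h(h(7,7,7),h(7,7,7),h(7,7,7)))), R := h(7,7,7) }, so X1 := h(r(a,r(c,h(h(7,7,7),h(7,7,7),h(7,7,7)))),h(e,h(7,7,7),7),r(c,h(h(7,7,7),h(7,7,7),h(7,7,7)))).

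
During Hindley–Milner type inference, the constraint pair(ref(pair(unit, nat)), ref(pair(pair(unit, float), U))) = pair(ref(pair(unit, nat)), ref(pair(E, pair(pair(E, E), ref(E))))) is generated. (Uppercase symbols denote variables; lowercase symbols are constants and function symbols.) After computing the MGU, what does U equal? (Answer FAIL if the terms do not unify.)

pair(pair(pair(unit, float), pair(unit, float)), ref(pair(unit, float)))

Decompose pair/2: ref(pair(unit, nat)) = ref(pair(unit, nat)),  ref(pair(pair(unit, float), U)) = ref(pair(E, pair(pair(E, E), ref(E)))).
Delete trivial equation ref(pair(unit, nat)) = ref(pair(unit, nat)).
Decompose ref/1: pair(pair(unit, float), U) = pair(E, pair(pair(E, E), ref(E))).
Decompose pair/2: pair(unit, float) = E,  U = pair(pair(E, E), ref(E)).
Bind E := pair(unit, float); substituting into the remaining equation gives: U = pair(pair(pair(unit, float), pair(unit, float)), ref(pair(unit, float))).
Bind U := pair(pair(pair(unit, float), pair(unit, float)), ref(pair(unit, float))).
MGU = { E ↦ pair(unit, float), U ↦ pair(pair(pair(unit, float), pair(unit, float)), ref(pair(unit, float))) }, so U ↦ pair(pair(pair(unit, float), pair(unit, float)), ref(pair(unit, float))).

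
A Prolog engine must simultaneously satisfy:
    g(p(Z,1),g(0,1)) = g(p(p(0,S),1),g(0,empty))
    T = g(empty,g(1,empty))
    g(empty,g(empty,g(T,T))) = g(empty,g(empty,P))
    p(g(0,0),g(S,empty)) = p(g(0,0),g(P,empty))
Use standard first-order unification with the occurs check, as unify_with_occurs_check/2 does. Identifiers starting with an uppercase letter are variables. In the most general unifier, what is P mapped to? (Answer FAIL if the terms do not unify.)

FAIL

Decompose g/2: p(Z,1) = p(p(0,S),1),  g(0,1) = g(0,empty).
Decompose p/2: Z = p(0,S),  1 = 1.
Bind Z := p(0,S); no other remaining equation mentions Z.
Delete trivial equation 1 = 1.
Decompose g/2: 0 = 0,  1 = empty.
Delete trivial equation 0 = 0.
Clash: constants 1 and empty differ; no unifier exists.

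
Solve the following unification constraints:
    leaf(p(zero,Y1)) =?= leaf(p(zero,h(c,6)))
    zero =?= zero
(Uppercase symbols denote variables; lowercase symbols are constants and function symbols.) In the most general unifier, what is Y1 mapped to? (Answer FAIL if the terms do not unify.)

Decompose leaf/1: p(zero,Y1) =?= p(zero,h(c,6)).
Decompose p/2: zero =?= zero,  Y1 =?= h(c,6).
Delete trivial equation zero =?= zero.
Bind Y1 := h(c,6); no other remaining equation mentions Y1.
Delete trivial equation zero =?= zero.
MGU = { Y1 := h(c,6) }, so Y1 := h(c,6).

h(c,6)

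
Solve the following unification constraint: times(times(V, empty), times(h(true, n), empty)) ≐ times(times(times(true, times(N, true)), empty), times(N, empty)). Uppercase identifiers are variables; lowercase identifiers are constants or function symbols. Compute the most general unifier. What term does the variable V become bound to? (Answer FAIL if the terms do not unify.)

Decompose times/2: times(V, empty) ≐ times(times(true, times(N, true)), empty),  times(h(true, n), empty) ≐ times(N, empty).
Decompose times/2: V ≐ times(true, times(N, true)),  empty ≐ empty.
Bind V := times(true, times(N, true)); no other remaining equation mentions V.
Delete trivial equation empty ≐ empty.
Decompose times/2: h(true, n) ≐ N,  empty ≐ empty.
Bind N := h(true, n); no other remaining equation mentions N. Substituting into the earlier binding gives V := times(true, times(h(true, n), true)).
Delete trivial equation empty ≐ empty.
MGU = { V ↦ times(true, times(h(true, n), true)), N ↦ h(true, n) }, so V ↦ times(true, times(h(true, n), true)).

times(true, times(h(true, n), true))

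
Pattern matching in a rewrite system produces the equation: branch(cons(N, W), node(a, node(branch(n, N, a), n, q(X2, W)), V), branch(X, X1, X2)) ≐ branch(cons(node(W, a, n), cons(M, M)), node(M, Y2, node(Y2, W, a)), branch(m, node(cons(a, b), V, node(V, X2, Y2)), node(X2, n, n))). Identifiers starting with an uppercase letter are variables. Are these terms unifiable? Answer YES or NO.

NO

Decompose branch/3: cons(N, W) ≐ cons(node(W, a, n), cons(M, M)),  node(a, node(branch(n, N, a), n, q(X2, W)), V) ≐ node(M, Y2, node(Y2, W, a)),  branch(X, X1, X2) ≐ branch(m, node(cons(a, b), V, node(V, X2, Y2)), node(X2, n, n)).
Decompose cons/2: N ≐ node(W, a, n),  W ≐ cons(M, M).
Bind N := node(W, a, n); substituting into the one remaining equation that mentions N gives: node(a, node(branch(n, node(W, a, n), a), n, q(X2, W)), V) ≐ node(M, Y2, node(Y2, W, a)).
Bind W := cons(M, M); substituting into the one remaining equation that mentions W gives: node(a, node(branch(n, node(cons(M, M), a, n), a), n, q(X2, cons(M, M))), V) ≐ node(M, Y2, node(Y2, cons(M, M), a)). Substituting into the earlier binding gives N := node(cons(M, M), a, n).
Decompose node/3: a ≐ M,  node(branch(n, node(cons(M, M), a, n), a), n, q(X2, cons(M, M))) ≐ Y2,  V ≐ node(Y2, cons(M, M), a).
Bind M := a; substituting into the 2 remaining equations that mention M gives: node(branch(n, node(cons(a, a), a, n), a), n, q(X2, cons(a, a))) ≐ Y2,  V ≐ node(Y2, cons(a, a), a). Substituting into the earlier bindings gives N := node(cons(a, a), a, n), W := cons(a, a).
Bind Y2 := node(branch(n, node(cons(a, a), a, n), a), n, q(X2, cons(a, a))); substituting into the remaining equations gives: V ≐ node(node(branch(n, node(cons(a, a), a, n), a), n, q(X2, cons(a, a))), cons(a, a), a),  branch(X, X1, X2) ≐ branch(m, node(cons(a, b), V, node(V, X2, node(branch(n, node(cons(a, a), a, n), a), n, q(X2, cons(a, a))))), node(X2, n, n)).
Bind V := node(node(branch(n, node(cons(a, a), a, n), a), n, q(X2, cons(a, a))), cons(a, a), a); substituting into the remaining equation gives: branch(X, X1, X2) ≐ branch(m, node(cons(a, b), node(node(branch(n, node(cons(a, a), a, n), a), n, q(X2, cons(a, a))), cons(a, a), a), node(node(node(branch(n, node(cons(a, a), a, n), a), n, q(X2, cons(a, a))), cons(a, a), a), X2, node(branch(n, node(cons(a, a), a, n), a), n, q(X2, cons(a, a))))), node(X2, n, n)).
Decompose branch/3: X ≐ m,  X1 ≐ node(cons(a, b), node(node(branch(n, node(cons(a, a), a, n), a), n, q(X2, cons(a, a))), cons(a, a), a), node(node(node(branch(n, node(cons(a, a), a, n), a), n, q(X2, cons(a, a))), cons(a, a), a), X2, node(branch(n, node(cons(a, a), a, n), a), n, q(X2, cons(a, a))))),  X2 ≐ node(X2, n, n).
Bind X := m; no other remaining equation mentions X.
Bind X1 := node(cons(a, b), node(node(branch(n, node(cons(a, a), a, n), a), n, q(X2, cons(a, a))), cons(a, a), a), node(node(node(branch(n, node(cons(a, a), a, n), a), n, q(X2, cons(a, a))), cons(a, a), a), X2, node(branch(n, node(cons(a, a), a, n), a), n, q(X2, cons(a, a))))); no other remaining equation mentions X1.
Occurs check fails: X2 occurs in node(X2, n, n); the equation X2 ≐ node(X2, n, n) has no finite solution.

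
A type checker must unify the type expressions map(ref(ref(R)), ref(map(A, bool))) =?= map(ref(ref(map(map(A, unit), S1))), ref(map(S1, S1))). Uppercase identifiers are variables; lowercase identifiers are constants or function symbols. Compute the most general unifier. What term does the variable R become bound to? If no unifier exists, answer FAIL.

Decompose map/2: ref(ref(R)) =?= ref(ref(map(map(A, unit), S1))),  ref(map(A, bool)) =?= ref(map(S1, S1)).
Decompose ref/1: ref(R) =?= ref(map(map(A, unit), S1)).
Decompose ref/1: R =?= map(map(A, unit), S1).
Bind R := map(map(A, unit), S1); no other remaining equation mentions R.
Decompose ref/1: map(A, bool) =?= map(S1, S1).
Decompose map/2: A =?= S1,  bool =?= S1.
Bind A := S1; no other remaining equation mentions A. Substituting into the earlier binding gives R := map(map(S1, unit), S1).
Bind S1 := bool. Substituting into the earlier bindings gives R := map(map(bool, unit), bool), A := bool.
MGU = { R ↦ map(map(bool, unit), bool), A ↦ bool, S1 ↦ bool }, so R ↦ map(map(bool, unit), bool).

map(map(bool, unit), bool)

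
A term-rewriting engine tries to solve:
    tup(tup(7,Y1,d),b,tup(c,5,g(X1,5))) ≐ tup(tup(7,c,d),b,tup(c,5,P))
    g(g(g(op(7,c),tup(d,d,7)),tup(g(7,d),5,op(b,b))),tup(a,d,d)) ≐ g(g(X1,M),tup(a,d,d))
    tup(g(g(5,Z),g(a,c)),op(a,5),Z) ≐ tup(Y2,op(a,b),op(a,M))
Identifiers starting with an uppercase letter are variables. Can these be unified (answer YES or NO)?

Decompose tup/3: tup(7,Y1,d) ≐ tup(7,c,d),  b ≐ b,  tup(c,5,g(X1,5)) ≐ tup(c,5,P).
Decompose tup/3: 7 ≐ 7,  Y1 ≐ c,  d ≐ d.
Delete trivial equation 7 ≐ 7.
Bind Y1 := c; no other remaining equation mentions Y1.
Delete trivial equation d ≐ d.
Delete trivial equation b ≐ b.
Decompose tup/3: c ≐ c,  5 ≐ 5,  g(X1,5) ≐ P.
Delete trivial equation c ≐ c.
Delete trivial equation 5 ≐ 5.
Bind P := g(X1,5); no other remaining equation mentions P.
Decompose g/2: g(g(op(7,c),tup(d,d,7)),tup(g(7,d),5,op(b,b))) ≐ g(X1,M),  tup(a,d,d) ≐ tup(a,d,d).
Decompose g/2: g(op(7,c),tup(d,d,7)) ≐ X1,  tup(g(7,d),5,op(b,b)) ≐ M.
Bind X1 := g(op(7,c),tup(d,d,7)); no other remaining equation mentions X1. Substituting into the earlier binding gives P := g(g(op(7,c),tup(d,d,7)),5).
Bind M := tup(g(7,d),5,op(b,b)); substituting into the one remaining equation that mentions M gives: tup(g(g(5,Z),g(a,c)),op(a,5),Z) ≐ tup(Y2,op(a,b),op(a,tup(g(7,d),5,op(b,b)))).
Delete trivial equation tup(a,d,d) ≐ tup(a,d,d).
Decompose tup/3: g(g(5,Z),g(a,c)) ≐ Y2,  op(a,5) ≐ op(a,b),  Z ≐ op(a,tup(g(7,d),5,op(b,b))).
Bind Y2 := g(g(5,Z),g(a,c)); no other remaining equation mentions Y2.
Decompose op/2: a ≐ a,  5 ≐ b.
Delete trivial equation a ≐ a.
Clash: constants 5 and b differ; no unifier exists.

NO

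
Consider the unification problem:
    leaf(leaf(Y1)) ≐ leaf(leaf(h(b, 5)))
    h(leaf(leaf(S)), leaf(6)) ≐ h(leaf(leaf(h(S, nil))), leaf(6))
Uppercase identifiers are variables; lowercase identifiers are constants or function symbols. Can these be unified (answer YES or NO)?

Decompose leaf/1: leaf(Y1) ≐ leaf(h(b, 5)).
Decompose leaf/1: Y1 ≐ h(b, 5).
Bind Y1 := h(b, 5); no other remaining equation mentions Y1.
Decompose h/2: leaf(leaf(S)) ≐ leaf(leaf(h(S, nil))),  leaf(6) ≐ leaf(6).
Decompose leaf/1: leaf(S) ≐ leaf(h(S, nil)).
Decompose leaf/1: S ≐ h(S, nil).
Occurs check fails: S occurs in h(S, nil); the equation S ≐ h(S, nil) has no finite solution.

NO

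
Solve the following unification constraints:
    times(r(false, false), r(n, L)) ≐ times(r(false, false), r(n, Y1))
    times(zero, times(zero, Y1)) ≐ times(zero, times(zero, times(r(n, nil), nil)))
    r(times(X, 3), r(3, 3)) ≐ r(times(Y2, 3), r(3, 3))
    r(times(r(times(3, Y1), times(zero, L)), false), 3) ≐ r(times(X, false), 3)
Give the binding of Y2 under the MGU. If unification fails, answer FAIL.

Decompose times/2: r(false, false) ≐ r(false, false),  r(n, L) ≐ r(n, Y1).
Delete trivial equation r(false, false) ≐ r(false, false).
Decompose r/2: n ≐ n,  L ≐ Y1.
Delete trivial equation n ≐ n.
Bind L := Y1; substituting into the one remaining equation that mentions L gives: r(times(r(times(3, Y1), times(zero, Y1)), false), 3) ≐ r(times(X, false), 3).
Decompose times/2: zero ≐ zero,  times(zero, Y1) ≐ times(zero, times(r(n, nil), nil)).
Delete trivial equation zero ≐ zero.
Decompose times/2: zero ≐ zero,  Y1 ≐ times(r(n, nil), nil).
Delete trivial equation zero ≐ zero.
Bind Y1 := times(r(n, nil), nil); substituting into the one remaining equation that mentions Y1 gives: r(times(r(times(3, times(r(n, nil), nil)), times(zero, times(r(n, nil), nil))), false), 3) ≐ r(times(X, false), 3). Substituting into the earlier binding gives L := times(r(n, nil), nil).
Decompose r/2: times(X, 3) ≐ times(Y2, 3),  r(3, 3) ≐ r(3, 3).
Decompose times/2: X ≐ Y2,  3 ≐ 3.
Bind X := Y2; substituting into the one remaining equation that mentions X gives: r(times(r(times(3, times(r(n, nil), nil)), times(zero, times(r(n, nil), nil))), false), 3) ≐ r(times(Y2, false), 3).
Delete trivial equation 3 ≐ 3.
Delete trivial equation r(3, 3) ≐ r(3, 3).
Decompose r/2: times(r(times(3, times(r(n, nil), nil)), times(zero, times(r(n, nil), nil))), false) ≐ times(Y2, false),  3 ≐ 3.
Decompose times/2: r(times(3, times(r(n, nil), nil)), times(zero, times(r(n, nil), nil))) ≐ Y2,  false ≐ false.
Bind Y2 := r(times(3, times(r(n, nil), nil)), times(zero, times(r(n, nil), nil))); no other remaining equation mentions Y2. Substituting into the earlier binding gives X := r(times(3, times(r(n, nil), nil)), times(zero, times(r(n, nil), nil))).
Delete trivial equation false ≐ false.
Delete trivial equation 3 ≐ 3.
MGU = { L ↦ times(r(n, nil), nil), Y1 ↦ times(r(n, nil), nil), X ↦ r(times(3, times(r(n, nil), nil)), times(zero, times(r(n, nil), nil))), Y2 ↦ r(times(3, times(r(n, nil), nil)), times(zero, times(r(n, nil), nil))) }, so Y2 ↦ r(times(3, times(r(n, nil), nil)), times(zero, times(r(n, nil), nil))).

r(times(3, times(r(n, nil), nil)), times(zero, times(r(n, nil), nil)))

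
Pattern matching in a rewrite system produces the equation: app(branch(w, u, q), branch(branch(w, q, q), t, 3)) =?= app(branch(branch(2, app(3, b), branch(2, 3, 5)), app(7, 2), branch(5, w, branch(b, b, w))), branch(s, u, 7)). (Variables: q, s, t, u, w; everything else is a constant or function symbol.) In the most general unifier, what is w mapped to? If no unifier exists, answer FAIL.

Decompose app/2: branch(w, u, q) =?= branch(branch(2, app(3, b), branch(2, 3, 5)), app(7, 2), branch(5, w, branch(b, b, w))),  branch(branch(w, q, q), t, 3) =?= branch(s, u, 7).
Decompose branch/3: w =?= branch(2, app(3, b), branch(2, 3, 5)),  u =?= app(7, 2),  q =?= branch(5, w, branch(b, b, w)).
Bind w := branch(2, app(3, b), branch(2, 3, 5)); substituting into the 2 remaining equations that mention w gives: q =?= branch(5, branch(2, app(3, b), branch(2, 3, 5)), branch(b, b, branch(2, app(3, b), branch(2, 3, 5)))),  branch(branch(branch(2, app(3, b), branch(2, 3, 5)), q, q), t, 3) =?= branch(s, u, 7).
Bind u := app(7, 2); substituting into the one remaining equation that mentions u gives: branch(branch(branch(2, app(3, b), branch(2, 3, 5)), q, q), t, 3) =?= branch(s, app(7, 2), 7).
Bind q := branch(5, branch(2, app(3, b), branch(2, 3, 5)), branch(b, b, branch(2, app(3, b), branch(2, 3, 5)))); substituting into the remaining equation gives: branch(branch(branch(2, app(3, b), branch(2, 3, 5)), branch(5, branch(2, app(3, b), branch(2, 3, 5)), branch(b, b, branch(2, app(3, b), branch(2, 3, 5)))), branch(5, branch(2, app(3, b), branch(2, 3, 5)), branch(b, b, branch(2, app(3, b), branch(2, 3, 5))))), t, 3) =?= branch(s, app(7, 2), 7).
Decompose branch/3: branch(branch(2, app(3, b), branch(2, 3, 5)), branch(5, branch(2, app(3, b), branch(2, 3, 5)), branch(b, b, branch(2, app(3, b), branch(2, 3, 5)))), branch(5, branch(2, app(3, b), branch(2, 3, 5)), branch(b, b, branch(2, app(3, b), branch(2, 3, 5))))) =?= s,  t =?= app(7, 2),  3 =?= 7.
Bind s := branch(branch(2, app(3, b), branch(2, 3, 5)), branch(5, branch(2, app(3, b), branch(2, 3, 5)), branch(b, b, branch(2, app(3, b), branch(2, 3, 5)))), branch(5, branch(2, app(3, b), branch(2, 3, 5)), branch(b, b, branch(2, app(3, b), branch(2, 3, 5))))); no other remaining equation mentions s.
Bind t := app(7, 2); no other remaining equation mentions t.
Clash: constants 3 and 7 differ; no unifier exists.

FAIL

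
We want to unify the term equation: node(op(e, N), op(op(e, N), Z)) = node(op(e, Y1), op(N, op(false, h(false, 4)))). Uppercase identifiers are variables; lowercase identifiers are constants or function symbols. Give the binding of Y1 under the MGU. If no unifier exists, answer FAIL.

FAIL

Decompose node/2: op(e, N) = op(e, Y1),  op(op(e, N), Z) = op(N, op(false, h(false, 4))).
Decompose op/2: e = e,  N = Y1.
Delete trivial equation e = e.
Bind N := Y1; substituting into the remaining equation gives: op(op(e, Y1), Z) = op(Y1, op(false, h(false, 4))).
Decompose op/2: op(e, Y1) = Y1,  Z = op(false, h(false, 4)).
Occurs check fails: Y1 occurs in op(e, Y1); the equation Y1 = op(e, Y1) has no finite solution.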